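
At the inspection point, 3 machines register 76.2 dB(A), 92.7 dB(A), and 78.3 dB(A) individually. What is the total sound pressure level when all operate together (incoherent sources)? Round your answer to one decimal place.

For uncorrelated sources the intensities add, so convert each level to linear form, sum, and take 10·log₁₀ of the total.
Σ 10^(L/10) = 10^(76.2/10) + 10^(92.7/10) + 10^(78.3/10) = 1.971e+09.
L_total = 10·log₁₀(1.971e+09) = 92.95 dB(A).

92.9 dB(A)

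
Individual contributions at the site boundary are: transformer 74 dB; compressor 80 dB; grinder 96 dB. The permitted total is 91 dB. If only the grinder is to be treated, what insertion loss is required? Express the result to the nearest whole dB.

5 dB

The untreated sources together contribute 10^(74/10) + 10^(80/10) = 1.251e+08, i.e. 80.97 dB.
The limit corresponds to 10^(91/10) = 1.259e+09; subtracting the fixed part leaves 1.134e+09 for the grinder, i.e. 90.55 dB.
Required insertion loss = 96 − 90.55 = 5.45 dB.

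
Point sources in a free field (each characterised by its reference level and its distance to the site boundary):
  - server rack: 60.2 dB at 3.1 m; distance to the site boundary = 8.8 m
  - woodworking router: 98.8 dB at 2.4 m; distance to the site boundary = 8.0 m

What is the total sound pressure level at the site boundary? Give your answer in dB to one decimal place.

First find each source's level at the receiver (point-source: −20·log₁₀(r/r_ref)), then combine on an intensity basis.
server rack: 60.2 − 20·log₁₀(8.8/3.1) = 60.2 − 9.06 = 51.14 dB.
woodworking router: 98.8 − 20·log₁₀(8.0/2.4) = 98.8 − 10.46 = 88.34 dB.
Σ 10^(L/10) = 6.828e+08 → L_total = 10·log₁₀(6.828e+08) = 88.34 dB.

88.3 dB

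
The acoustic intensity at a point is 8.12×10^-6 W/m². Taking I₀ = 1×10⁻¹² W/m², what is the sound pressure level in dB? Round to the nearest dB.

I/I₀ = 8.12×10^-6/10⁻¹² = 8.12×10^6, and L = 10·log₁₀(I/I₀).
L = 10·(0.9096 + 6) = 69.10 dB.

69 dB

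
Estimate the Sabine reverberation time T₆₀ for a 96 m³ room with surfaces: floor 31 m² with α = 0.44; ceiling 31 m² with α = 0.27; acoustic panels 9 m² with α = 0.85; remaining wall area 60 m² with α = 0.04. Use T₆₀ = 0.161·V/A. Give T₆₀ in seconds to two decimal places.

A = Σ Sᵢαᵢ = 31·0.44 + 31·0.27 + 9·0.85 + 60·0.04 = 32.06 m².
T₆₀ = 0.161·V/A = 0.161·96/32.06 = 0.482 s.

0.48 s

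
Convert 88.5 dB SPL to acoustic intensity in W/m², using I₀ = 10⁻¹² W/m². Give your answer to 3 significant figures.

L = 10·log₁₀(I/I₀) ⇒ I = I₀·10^(L/10) = 10⁻¹² × 10^8.85.

0.000708 W/m²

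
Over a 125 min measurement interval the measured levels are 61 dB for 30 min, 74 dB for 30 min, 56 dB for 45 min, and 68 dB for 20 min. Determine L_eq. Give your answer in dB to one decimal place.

68.7 dB

Weight each interval's intensity by its duration and average over T = 125 min:
Σ tᵢ·10^(Lᵢ/10) = 30·10^(61/10) + 30·10^(74/10) + 45·10^(56/10) + 20·10^(68/10) = 9.354e+08.
L_eq = 10·log₁₀(9.354e+08/125) = 68.74 dB.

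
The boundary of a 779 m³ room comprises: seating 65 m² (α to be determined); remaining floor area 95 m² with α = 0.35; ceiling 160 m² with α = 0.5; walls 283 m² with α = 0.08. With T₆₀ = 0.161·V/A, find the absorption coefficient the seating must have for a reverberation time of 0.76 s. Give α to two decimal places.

A = 0.161·V/T₆₀ = 0.161·779/0.76 = 165.03 m² sabins.
Absorption from the other surfaces = 95·0.35 + 160·0.5 + 283·0.08 = 135.89 m², so the seating must supply 29.14 m² over 65 m².
α = 29.14/65 = 0.448.

0.45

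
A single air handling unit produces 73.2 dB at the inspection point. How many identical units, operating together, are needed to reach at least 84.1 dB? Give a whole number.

N identical sources give L₁ + 10·log₁₀ N, so require 10·log₁₀ N ≥ 84.1 − 73.2 = 10.9 dB.
N ≥ 10^(10.9/10) = 12.303, so N = 13.

13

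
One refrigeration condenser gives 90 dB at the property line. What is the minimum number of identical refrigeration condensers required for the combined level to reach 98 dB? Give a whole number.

Need L₁ + 10·log₁₀ N ≥ 98, i.e. log₁₀ N ≥ 0.80.
N ≥ 10^(8.0/10) = 6.310, so N = 7.

7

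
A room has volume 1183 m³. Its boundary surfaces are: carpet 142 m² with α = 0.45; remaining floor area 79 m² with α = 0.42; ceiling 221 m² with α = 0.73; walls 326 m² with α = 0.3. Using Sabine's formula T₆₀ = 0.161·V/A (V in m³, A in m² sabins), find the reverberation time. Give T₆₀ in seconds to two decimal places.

0.53 s

Total absorption A = 142·0.45 + 79·0.42 + 221·0.73 + 326·0.3 = 356.21 m² sabins.
T₆₀ = 0.161 × 1183 / 356.21 = 0.535 s.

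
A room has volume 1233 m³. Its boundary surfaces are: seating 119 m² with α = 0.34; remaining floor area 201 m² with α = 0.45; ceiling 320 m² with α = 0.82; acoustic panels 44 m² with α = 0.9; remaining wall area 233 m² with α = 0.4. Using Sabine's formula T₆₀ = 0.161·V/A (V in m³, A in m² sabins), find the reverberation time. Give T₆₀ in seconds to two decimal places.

0.38 s

Total absorption A = 119·0.34 + 201·0.45 + 320·0.82 + 44·0.9 + 233·0.4 = 526.11 m² sabins.
T₆₀ = 0.161·V/A = 0.161·1233/526.11 = 0.377 s.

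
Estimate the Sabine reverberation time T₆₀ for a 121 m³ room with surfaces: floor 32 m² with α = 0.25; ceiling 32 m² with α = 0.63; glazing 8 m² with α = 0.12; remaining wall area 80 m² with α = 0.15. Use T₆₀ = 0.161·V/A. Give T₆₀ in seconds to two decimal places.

0.47 s

Total absorption A = 32·0.25 + 32·0.63 + 8·0.12 + 80·0.15 = 41.12 m² sabins.
T₆₀ = 0.161·V/A = 0.161·121/41.12 = 0.474 s.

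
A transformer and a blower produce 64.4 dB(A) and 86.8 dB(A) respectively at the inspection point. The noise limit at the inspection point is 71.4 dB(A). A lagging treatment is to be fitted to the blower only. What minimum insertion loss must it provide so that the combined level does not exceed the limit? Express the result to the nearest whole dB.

The untreated sources together contribute 10^(64.4/10) = 2.754e+06, i.e. 64.40 dB(A).
To meet 71.4 dB(A) overall, the treated blower may contribute at most 10^(71.4/10) − 2.754e+06 = 1.105e+07, i.e. 70.43 dB(A).
So the blower must be reduced from 86.8 to 70.43 dB(A): IL = 16.37 dB.

16 dB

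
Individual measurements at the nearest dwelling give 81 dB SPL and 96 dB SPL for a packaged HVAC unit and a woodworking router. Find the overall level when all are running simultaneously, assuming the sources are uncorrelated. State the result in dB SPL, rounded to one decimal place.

96.1 dB SPL

For uncorrelated sources the intensities add, so convert each level to linear form, sum, and take 10·log₁₀ of the total.
Σ 10^(L/10) = 10^(81/10) + 10^(96/10) = 4.107e+09.
L_total = 10·log₁₀(4.107e+09) = 96.14 dB SPL.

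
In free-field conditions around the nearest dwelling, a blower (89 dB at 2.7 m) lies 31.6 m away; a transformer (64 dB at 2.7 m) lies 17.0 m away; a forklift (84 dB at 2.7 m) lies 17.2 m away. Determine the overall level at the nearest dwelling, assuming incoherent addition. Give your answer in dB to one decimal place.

First find each source's level at the receiver (point-source: −20·log₁₀(r/r_ref)), then combine on an intensity basis.
blower: 89 − 20·log₁₀(31.6/2.7) = 89 − 21.37 = 67.63 dB.
transformer: 64 − 20·log₁₀(17.0/2.7) = 64 − 15.98 = 48.02 dB.
forklift: 84 − 20·log₁₀(17.2/2.7) = 84 − 16.08 = 67.92 dB.
Σ 10^(L/10) = 1.205e+07 → L_total = 10·log₁₀(1.205e+07) = 70.81 dB.

70.8 dB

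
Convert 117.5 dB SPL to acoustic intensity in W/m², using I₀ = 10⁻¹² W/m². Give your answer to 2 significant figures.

0.56 W/m²

L = 10·log₁₀(I/I₀) ⇒ I = I₀·10^(L/10) = 10⁻¹² × 10^11.75.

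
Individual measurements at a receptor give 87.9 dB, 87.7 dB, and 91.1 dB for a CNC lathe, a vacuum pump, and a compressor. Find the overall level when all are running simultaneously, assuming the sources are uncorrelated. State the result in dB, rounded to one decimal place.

94.0 dB

Incoherent sources combine by intensity addition: L_total = 10·log₁₀(Σ 10^(L_i/10)).
Σ 10^(L/10) = 10^(87.9/10) + 10^(87.7/10) + 10^(91.1/10) = 2.494e+09.
L_total = 10·log₁₀(2.494e+09) = 93.97 dB.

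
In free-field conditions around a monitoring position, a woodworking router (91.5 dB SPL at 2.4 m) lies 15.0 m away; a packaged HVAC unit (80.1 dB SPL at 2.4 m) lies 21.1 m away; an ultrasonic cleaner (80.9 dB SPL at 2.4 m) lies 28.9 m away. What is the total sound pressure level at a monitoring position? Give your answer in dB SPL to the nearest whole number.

76 dB SPL

Propagate each source to the receiver with L = L_ref − 20·log₁₀(r/r_ref), then add intensities.
woodworking router: 91.5 − 20·log₁₀(15.0/2.4) = 91.5 − 15.92 = 75.58 dB SPL.
packaged HVAC unit: 80.1 − 20·log₁₀(21.1/2.4) = 80.1 − 18.88 = 61.22 dB SPL.
ultrasonic cleaner: 80.9 − 20·log₁₀(28.9/2.4) = 80.9 − 21.61 = 59.29 dB SPL.
Σ 10^(L/10) = 3.833e+07 → L_total = 10·log₁₀(3.833e+07) = 75.84 dB SPL.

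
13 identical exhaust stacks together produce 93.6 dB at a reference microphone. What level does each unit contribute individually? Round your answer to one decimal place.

13 equal contributions raise the level by 10·log₁₀ 13 = 11.139 dB, so each unit alone gives 93.6 − 11.139.

82.5 dB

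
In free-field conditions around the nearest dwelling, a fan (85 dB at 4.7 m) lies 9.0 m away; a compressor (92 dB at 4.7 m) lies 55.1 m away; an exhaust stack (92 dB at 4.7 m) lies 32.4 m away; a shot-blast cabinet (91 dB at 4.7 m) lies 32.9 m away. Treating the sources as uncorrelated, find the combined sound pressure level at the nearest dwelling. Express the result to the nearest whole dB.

Propagate each source to the receiver with L = L_ref − 20·log₁₀(r/r_ref), then add intensities.
fan: 85 − 20·log₁₀(9.0/4.7) = 85 − 5.64 = 79.36 dB.
compressor: 92 − 20·log₁₀(55.1/4.7) = 92 − 21.38 = 70.62 dB.
exhaust stack: 92 − 20·log₁₀(32.4/4.7) = 92 − 16.77 = 75.23 dB.
shot-blast cabinet: 91 − 20·log₁₀(32.9/4.7) = 91 − 16.90 = 74.10 dB.
Σ 10^(L/10) = 1.568e+08 → L_total = 10·log₁₀(1.568e+08) = 81.95 dB.

82 dB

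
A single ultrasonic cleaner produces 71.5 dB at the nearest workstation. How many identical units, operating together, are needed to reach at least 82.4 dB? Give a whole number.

13

The shortfall is 82.4 − 71.5 = 10.9 dB, and N units add 10·log₁₀ N, so need 10·log₁₀ N ≥ 10.9.
N ≥ 10^(10.9/10) = 12.303, so N = 13.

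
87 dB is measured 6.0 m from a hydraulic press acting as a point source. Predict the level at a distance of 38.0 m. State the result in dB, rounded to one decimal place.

71.0 dB

Spherical spreading from a point source gives a 20·log₁₀(r₂/r₁) drop.
L₂ = 87 − 20·log₁₀(38.0/6.0) = 87 − 16.033 = 70.97 dB.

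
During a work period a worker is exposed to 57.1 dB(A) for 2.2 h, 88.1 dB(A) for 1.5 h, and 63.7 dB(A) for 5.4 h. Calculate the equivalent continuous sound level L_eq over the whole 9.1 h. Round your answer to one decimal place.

L_eq = 10·log₁₀[(1/T)·Σ tᵢ·10^(Lᵢ/10)] with T = 9.1 h.
Σ tᵢ·10^(Lᵢ/10) = 2.2·10^(57.1/10) + 1.5·10^(88.1/10) + 5.4·10^(63.7/10) = 9.823e+08.
L_eq = 10·log₁₀(9.823e+08/9.1) = 80.33 dB(A).

80.3 dB(A)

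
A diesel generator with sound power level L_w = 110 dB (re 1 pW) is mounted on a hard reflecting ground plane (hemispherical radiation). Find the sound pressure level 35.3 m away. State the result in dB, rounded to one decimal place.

71.1 dB

The power spreads over a hemisphere of area 2π·r², so L_p = L_w − 10·log₁₀(2π·r²).
2π·r² = 7829 m², 10·log₁₀ of that is 38.937 dB.
L_p = 110 − 38.937 = 71.06 dB.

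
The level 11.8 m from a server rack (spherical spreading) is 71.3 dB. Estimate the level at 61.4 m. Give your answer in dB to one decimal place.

Point-source attenuation: ΔL = 20·log₁₀(r₂/r₁) = 20·log₁₀(61.4/11.8) = 14.326 dB.
L₂ = 71.3 − 20·log₁₀(61.4/11.8) = 71.3 − 14.326 = 56.97 dB.

57.0 dB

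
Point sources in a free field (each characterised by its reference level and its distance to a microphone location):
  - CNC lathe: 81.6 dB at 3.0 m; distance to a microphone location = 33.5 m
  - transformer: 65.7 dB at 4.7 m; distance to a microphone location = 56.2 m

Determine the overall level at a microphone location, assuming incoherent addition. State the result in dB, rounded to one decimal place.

First find each source's level at the receiver (point-source: −20·log₁₀(r/r_ref)), then combine on an intensity basis.
CNC lathe: 81.6 − 20·log₁₀(33.5/3.0) = 81.6 − 20.96 = 60.64 dB.
transformer: 65.7 − 20·log₁₀(56.2/4.7) = 65.7 − 21.55 = 44.15 dB.
Σ 10^(L/10) = 1.185e+06 → L_total = 10·log₁₀(1.185e+06) = 60.74 dB.

60.7 dB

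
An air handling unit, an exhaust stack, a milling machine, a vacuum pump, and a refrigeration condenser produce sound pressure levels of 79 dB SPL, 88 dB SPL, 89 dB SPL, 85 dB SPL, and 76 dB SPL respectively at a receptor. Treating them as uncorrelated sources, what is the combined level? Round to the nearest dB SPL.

93 dB SPL

Incoherent sources combine by intensity addition: L_total = 10·log₁₀(Σ 10^(L_i/10)).
Σ 10^(L/10) = 10^(79/10) + 10^(88/10) + 10^(89/10) + 10^(85/10) + 10^(76/10) = 1.861e+09.
L_total = 10·log₁₀(1.861e+09) = 92.70 dB SPL.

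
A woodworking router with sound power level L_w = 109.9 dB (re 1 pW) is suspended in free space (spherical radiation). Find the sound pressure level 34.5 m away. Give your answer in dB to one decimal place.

Free-field spherical radiation: L_p = L_w − 10·log₁₀(4π·r²), r = 34.5 m.
4π·r² = 1.496e+04 m², 10·log₁₀ of that is 41.748 dB.
L_p = 109.9 − 41.748 = 68.15 dB.

68.2 dB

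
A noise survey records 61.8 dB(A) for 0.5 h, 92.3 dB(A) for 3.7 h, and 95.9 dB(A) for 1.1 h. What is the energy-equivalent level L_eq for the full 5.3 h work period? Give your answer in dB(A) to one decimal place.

L_eq = 10·log₁₀[(1/T)·Σ tᵢ·10^(Lᵢ/10)] with T = 5.3 h.
Σ tᵢ·10^(Lᵢ/10) = 0.5·10^(61.8/10) + 3.7·10^(92.3/10) + 1.1·10^(95.9/10) = 1.056e+10.
L_eq = 10·log₁₀(1.056e+10/5.3) = 93.00 dB(A).

93.0 dB(A)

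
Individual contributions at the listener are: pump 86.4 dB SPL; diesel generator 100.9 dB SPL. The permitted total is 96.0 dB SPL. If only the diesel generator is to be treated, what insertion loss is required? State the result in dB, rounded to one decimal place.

Everything except the diesel generator sums to 10^(86.4/10) = 4.365e+08 in linear terms, 86.40 dB SPL.
The limit corresponds to 10^(96.0/10) = 3.981e+09; subtracting the fixed part leaves 3.545e+09 for the diesel generator, i.e. 95.50 dB SPL.
So the diesel generator must be reduced from 100.9 to 95.50 dB SPL: IL = 5.40 dB.

5.4 dB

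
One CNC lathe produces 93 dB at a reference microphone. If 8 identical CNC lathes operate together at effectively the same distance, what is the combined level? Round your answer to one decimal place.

L_total = L₁ + 10·log₁₀ N for N identical incoherent sources.
L_total = 93 + 10·log₁₀(8) = 93 + 9.031 = 102.03 dB.

102.0 dB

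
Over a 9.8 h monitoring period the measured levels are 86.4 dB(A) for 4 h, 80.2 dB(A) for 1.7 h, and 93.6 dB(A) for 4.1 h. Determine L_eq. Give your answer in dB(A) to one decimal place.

Weight each interval's intensity by its duration and average over T = 9.8 h:
Σ tᵢ·10^(Lᵢ/10) = 4·10^(86.4/10) + 1.7·10^(80.2/10) + 4.1·10^(93.6/10) = 1.132e+10.
L_eq = 10·log₁₀(1.132e+10/9.8) = 90.62 dB(A).

90.6 dB(A)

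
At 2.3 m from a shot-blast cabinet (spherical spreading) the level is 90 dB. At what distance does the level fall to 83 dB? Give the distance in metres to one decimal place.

5.1 m

Point-source spreading drops the level by 20·log₁₀(r₂/r₁); inverting, r₂/r₁ = 10^(ΔL/20).
r₂ = 2.3·10^((90−83)/20) = 2.3·10^(7.0/20) = 5.15 m.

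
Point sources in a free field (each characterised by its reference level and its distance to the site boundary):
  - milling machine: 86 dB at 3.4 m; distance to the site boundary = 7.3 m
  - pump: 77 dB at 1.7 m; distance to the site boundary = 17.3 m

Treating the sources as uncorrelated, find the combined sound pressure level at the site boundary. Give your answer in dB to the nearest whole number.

First find each source's level at the receiver (point-source: −20·log₁₀(r/r_ref)), then combine on an intensity basis.
milling machine: 86 − 20·log₁₀(7.3/3.4) = 86 − 6.64 = 79.36 dB.
pump: 77 − 20·log₁₀(17.3/1.7) = 77 − 20.15 = 56.85 dB.
Σ 10^(L/10) = 8.684e+07 → L_total = 10·log₁₀(8.684e+07) = 79.39 dB.

79 dB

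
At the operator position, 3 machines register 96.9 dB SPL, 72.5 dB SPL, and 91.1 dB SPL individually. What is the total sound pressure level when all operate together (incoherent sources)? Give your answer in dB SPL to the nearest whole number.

98 dB SPL

Incoherent sources combine by intensity addition: L_total = 10·log₁₀(Σ 10^(L_i/10)).
Σ 10^(L/10) = 10^(96.9/10) + 10^(72.5/10) + 10^(91.1/10) = 6.204e+09.
L_total = 10·log₁₀(6.204e+09) = 97.93 dB SPL.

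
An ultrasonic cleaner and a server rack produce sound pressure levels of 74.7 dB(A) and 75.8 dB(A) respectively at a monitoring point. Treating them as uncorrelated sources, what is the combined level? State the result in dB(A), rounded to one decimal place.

78.3 dB(A)

Incoherent sources combine by intensity addition: L_total = 10·log₁₀(Σ 10^(L_i/10)).
Σ 10^(L/10) = 10^(74.7/10) + 10^(75.8/10) = 6.753e+07.
L_total = 10·log₁₀(6.753e+07) = 78.30 dB(A).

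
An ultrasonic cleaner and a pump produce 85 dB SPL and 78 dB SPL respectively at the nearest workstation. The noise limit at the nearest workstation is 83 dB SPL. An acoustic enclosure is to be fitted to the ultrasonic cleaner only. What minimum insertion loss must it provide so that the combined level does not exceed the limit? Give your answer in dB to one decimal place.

3.7 dB

The untreated sources together contribute 10^(78/10) = 6.310e+07, i.e. 78.00 dB SPL.
The limit corresponds to 10^(83/10) = 1.995e+08; subtracting the fixed part leaves 1.364e+08 for the ultrasonic cleaner, i.e. 81.35 dB SPL.
Required insertion loss = 85 − 81.35 = 3.65 dB.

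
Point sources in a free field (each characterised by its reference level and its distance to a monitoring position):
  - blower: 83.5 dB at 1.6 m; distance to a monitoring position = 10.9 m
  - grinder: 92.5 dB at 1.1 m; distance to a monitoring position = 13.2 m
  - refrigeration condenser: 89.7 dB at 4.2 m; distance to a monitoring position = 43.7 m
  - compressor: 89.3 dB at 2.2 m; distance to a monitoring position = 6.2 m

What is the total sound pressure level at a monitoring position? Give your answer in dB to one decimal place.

Apply inverse-square spreading to bring every level to the receiver, then sum 10^(L/10).
blower: 83.5 − 20·log₁₀(10.9/1.6) = 83.5 − 16.67 = 66.83 dB.
grinder: 92.5 − 20·log₁₀(13.2/1.1) = 92.5 − 21.58 = 70.92 dB.
refrigeration condenser: 89.7 − 20·log₁₀(43.7/4.2) = 89.7 − 20.34 = 69.36 dB.
compressor: 89.3 − 20·log₁₀(6.2/2.2) = 89.3 − 9.00 = 80.30 dB.
Σ 10^(L/10) = 1.330e+08 → L_total = 10·log₁₀(1.330e+08) = 81.24 dB.

81.2 dB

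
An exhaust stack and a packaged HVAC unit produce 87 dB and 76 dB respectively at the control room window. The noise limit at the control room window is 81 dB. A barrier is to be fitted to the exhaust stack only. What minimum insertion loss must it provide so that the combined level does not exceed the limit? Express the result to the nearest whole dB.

8 dB

Fixed contribution from the other source: Σ 10^(L/10) = 10^(76/10) = 3.981e+07 (76.00 dB).
To meet 81 dB overall, the treated exhaust stack may contribute at most 10^(81/10) − 3.981e+07 = 8.608e+07, i.e. 79.35 dB.
Required insertion loss = 87 − 79.35 = 7.65 dB.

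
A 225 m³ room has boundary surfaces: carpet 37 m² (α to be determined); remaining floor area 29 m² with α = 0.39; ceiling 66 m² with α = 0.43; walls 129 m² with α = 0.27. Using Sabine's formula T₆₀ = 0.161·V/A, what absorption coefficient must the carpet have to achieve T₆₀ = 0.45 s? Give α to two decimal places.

0.16

From T₆₀ = 0.161·V/A, the target T₆₀ = 0.45 s needs A = 0.161·225/0.45 = 80.50 m².
Absorption from the other surfaces = 29·0.39 + 66·0.43 + 129·0.27 = 74.52 m², so the carpet must supply 5.98 m² over 37 m².
α = 5.98/37 = 0.162.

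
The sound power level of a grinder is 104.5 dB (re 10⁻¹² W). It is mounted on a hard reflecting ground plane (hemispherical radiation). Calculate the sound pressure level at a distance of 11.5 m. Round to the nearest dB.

75 dB

Free-field hemispherical radiation: L_p = L_w − 10·log₁₀(2π·r²), r = 11.5 m.
2π·r² = 831 m², 10·log₁₀ of that is 29.196 dB.
L_p = 104.5 − 29.196 = 75.30 dB.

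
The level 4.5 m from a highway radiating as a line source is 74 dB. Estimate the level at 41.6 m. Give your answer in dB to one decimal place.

Line-source attenuation: ΔL = 10·log₁₀(r₂/r₁) = 10·log₁₀(41.6/4.5) = 9.659 dB.
L₂ = 74 − 10·log₁₀(41.6/4.5) = 74 − 9.659 = 64.34 dB.

64.3 dB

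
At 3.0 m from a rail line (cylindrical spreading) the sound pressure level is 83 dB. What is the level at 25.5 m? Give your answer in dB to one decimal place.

73.7 dB

Line-source attenuation: ΔL = 10·log₁₀(r₂/r₁) = 10·log₁₀(25.5/3.0) = 9.294 dB.
L₂ = 83 − 10·log₁₀(25.5/3.0) = 83 − 9.294 = 73.71 dB.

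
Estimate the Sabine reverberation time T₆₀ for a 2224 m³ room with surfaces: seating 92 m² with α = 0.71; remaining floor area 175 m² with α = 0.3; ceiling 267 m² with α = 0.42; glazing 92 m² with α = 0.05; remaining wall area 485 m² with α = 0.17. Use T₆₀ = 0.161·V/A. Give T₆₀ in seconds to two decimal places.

Summing Sᵢαᵢ: 92·0.71 + 175·0.3 + 267·0.42 + 92·0.05 + 485·0.17 = 317.01 m².
T₆₀ = 0.161 × 2224 / 317.01 = 1.130 s.

1.13 s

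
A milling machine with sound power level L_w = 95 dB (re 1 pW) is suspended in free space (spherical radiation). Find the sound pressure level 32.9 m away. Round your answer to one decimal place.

L_p = L_w − 10·log₁₀(4π·r²) with r = 32.9 m.
4π·r² = 1.36e+04 m², 10·log₁₀ of that is 41.336 dB.
L_p = 95 − 41.336 = 53.66 dB.

53.7 dB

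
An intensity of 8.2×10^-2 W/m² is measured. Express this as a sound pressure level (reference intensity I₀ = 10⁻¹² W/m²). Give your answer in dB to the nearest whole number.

L = 10·log₁₀(I/I₀) = 10·log₁₀(8.2×10^-2/10⁻¹²) = 10·log₁₀(8.2×10^10).
L = 10·(0.9138 + 10) = 109.14 dB.

109 dB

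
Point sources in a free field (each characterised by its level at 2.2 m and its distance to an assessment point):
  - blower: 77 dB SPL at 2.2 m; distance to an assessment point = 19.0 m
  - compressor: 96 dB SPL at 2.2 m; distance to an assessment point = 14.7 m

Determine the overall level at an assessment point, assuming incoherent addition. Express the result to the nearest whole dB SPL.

80 dB SPL

Apply inverse-square spreading to bring every level to the receiver, then sum 10^(L/10).
blower: 77 − 20·log₁₀(19.0/2.2) = 77 − 18.73 = 58.27 dB SPL.
compressor: 96 − 20·log₁₀(14.7/2.2) = 96 − 16.50 = 79.50 dB SPL.
Σ 10^(L/10) = 8.984e+07 → L_total = 10·log₁₀(8.984e+07) = 79.53 dB SPL.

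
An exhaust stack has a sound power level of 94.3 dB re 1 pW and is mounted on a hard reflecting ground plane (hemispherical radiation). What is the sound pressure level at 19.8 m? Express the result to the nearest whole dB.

60 dB

L_p = L_w − 10·log₁₀(2π·r²) with r = 19.8 m.
2π·r² = 2463 m², 10·log₁₀ of that is 33.915 dB.
L_p = 94.3 − 33.915 = 60.38 dB.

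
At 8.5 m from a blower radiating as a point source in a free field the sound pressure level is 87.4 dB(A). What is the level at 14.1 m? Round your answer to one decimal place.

83.0 dB(A)

Point-source attenuation: ΔL = 20·log₁₀(r₂/r₁) = 20·log₁₀(14.1/8.5) = 4.396 dB.
L₂ = 87.4 − 20·log₁₀(14.1/8.5) = 87.4 − 4.396 = 83.00 dB(A).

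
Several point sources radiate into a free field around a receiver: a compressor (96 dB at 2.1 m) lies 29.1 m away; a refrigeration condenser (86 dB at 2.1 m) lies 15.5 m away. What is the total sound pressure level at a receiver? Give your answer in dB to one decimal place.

74.5 dB

Propagate each source to the receiver with L = L_ref − 20·log₁₀(r/r_ref), then add intensities.
compressor: 96 − 20·log₁₀(29.1/2.1) = 96 − 22.83 = 73.17 dB.
refrigeration condenser: 86 − 20·log₁₀(15.5/2.1) = 86 − 17.36 = 68.64 dB.
Σ 10^(L/10) = 2.804e+07 → L_total = 10·log₁₀(2.804e+07) = 74.48 dB.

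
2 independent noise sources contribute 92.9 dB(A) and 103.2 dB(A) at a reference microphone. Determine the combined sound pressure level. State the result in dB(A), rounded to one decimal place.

Incoherent sources combine by intensity addition: L_total = 10·log₁₀(Σ 10^(L_i/10)).
Σ 10^(L/10) = 10^(92.9/10) + 10^(103.2/10) = 2.284e+10.
L_total = 10·log₁₀(2.284e+10) = 103.59 dB(A).

103.6 dB(A)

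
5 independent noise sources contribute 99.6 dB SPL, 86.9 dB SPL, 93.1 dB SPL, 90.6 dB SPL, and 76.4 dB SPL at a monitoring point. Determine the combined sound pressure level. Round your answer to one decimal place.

Incoherent sources combine by intensity addition: L_total = 10·log₁₀(Σ 10^(L_i/10)).
Σ 10^(L/10) = 10^(99.6/10) + 10^(86.9/10) + 10^(93.1/10) + 10^(90.6/10) + 10^(76.4/10) = 1.284e+10.
L_total = 10·log₁₀(1.284e+10) = 101.09 dB SPL.

101.1 dB SPL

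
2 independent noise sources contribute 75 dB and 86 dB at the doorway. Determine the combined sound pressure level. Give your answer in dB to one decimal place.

86.3 dB

For uncorrelated sources the intensities add, so convert each level to linear form, sum, and take 10·log₁₀ of the total.
Σ 10^(L/10) = 10^(75/10) + 10^(86/10) = 4.297e+08.
L_total = 10·log₁₀(4.297e+08) = 86.33 dB.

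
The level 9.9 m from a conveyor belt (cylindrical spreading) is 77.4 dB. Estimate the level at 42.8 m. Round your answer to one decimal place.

Line-source attenuation: ΔL = 10·log₁₀(r₂/r₁) = 10·log₁₀(42.8/9.9) = 6.358 dB.
L₂ = 77.4 − 10·log₁₀(42.8/9.9) = 77.4 − 6.358 = 71.04 dB.

71.0 dB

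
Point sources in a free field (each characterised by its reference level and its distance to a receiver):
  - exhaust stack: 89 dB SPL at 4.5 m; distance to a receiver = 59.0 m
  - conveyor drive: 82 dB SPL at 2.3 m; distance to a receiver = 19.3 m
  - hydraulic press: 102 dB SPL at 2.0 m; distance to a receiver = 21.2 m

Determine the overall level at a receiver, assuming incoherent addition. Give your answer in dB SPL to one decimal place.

Propagate each source to the receiver with L = L_ref − 20·log₁₀(r/r_ref), then add intensities.
exhaust stack: 89 − 20·log₁₀(59.0/4.5) = 89 − 22.35 = 66.65 dB SPL.
conveyor drive: 82 − 20·log₁₀(19.3/2.3) = 82 − 18.48 = 63.52 dB SPL.
hydraulic press: 102 − 20·log₁₀(21.2/2.0) = 102 − 20.51 = 81.49 dB SPL.
Σ 10^(L/10) = 1.479e+08 → L_total = 10·log₁₀(1.479e+08) = 81.70 dB SPL.

81.7 dB SPL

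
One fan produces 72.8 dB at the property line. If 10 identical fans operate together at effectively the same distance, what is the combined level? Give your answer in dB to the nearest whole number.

With 10 equal, uncorrelated contributions the intensity is 10× that of one unit, giving a rise of 10·log₁₀ 10.
L_total = 72.8 + 10·log₁₀(10) = 72.8 + 10.000 = 82.80 dB.

83 dB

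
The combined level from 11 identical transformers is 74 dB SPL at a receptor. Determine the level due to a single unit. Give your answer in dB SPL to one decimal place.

63.6 dB SPL

Dividing the total intensity by 11 lowers the level by 10·log₁₀ 11 = 10.414 dB: L₁ = 74 − 10.414.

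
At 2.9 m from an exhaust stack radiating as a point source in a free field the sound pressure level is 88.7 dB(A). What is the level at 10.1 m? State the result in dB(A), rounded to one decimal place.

Spherical spreading from a point source gives a 20·log₁₀(r₂/r₁) drop.
L₂ = 88.7 − 20·log₁₀(10.1/2.9) = 88.7 − 10.838 = 77.86 dB(A).

77.9 dB(A)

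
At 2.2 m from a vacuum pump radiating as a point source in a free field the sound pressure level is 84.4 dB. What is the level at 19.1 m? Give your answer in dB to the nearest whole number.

66 dB

Point-source attenuation: ΔL = 20·log₁₀(r₂/r₁) = 20·log₁₀(19.1/2.2) = 18.772 dB.
L₂ = 84.4 − 20·log₁₀(19.1/2.2) = 84.4 − 18.772 = 65.63 dB.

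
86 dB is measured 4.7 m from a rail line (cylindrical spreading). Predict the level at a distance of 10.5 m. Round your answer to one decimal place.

82.5 dB

Cylindrical spreading from a line source gives a 10·log₁₀(r₂/r₁) drop.
L₂ = 86 − 10·log₁₀(10.5/4.7) = 86 − 3.491 = 82.51 dB.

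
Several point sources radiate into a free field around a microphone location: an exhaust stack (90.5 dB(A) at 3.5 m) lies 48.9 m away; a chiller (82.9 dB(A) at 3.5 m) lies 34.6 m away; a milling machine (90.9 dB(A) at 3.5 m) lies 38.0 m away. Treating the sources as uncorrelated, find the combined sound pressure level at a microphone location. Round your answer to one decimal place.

Apply inverse-square spreading to bring every level to the receiver, then sum 10^(L/10).
exhaust stack: 90.5 − 20·log₁₀(48.9/3.5) = 90.5 − 22.90 = 67.60 dB(A).
chiller: 82.9 − 20·log₁₀(34.6/3.5) = 82.9 − 19.90 = 63.00 dB(A).
milling machine: 90.9 − 20·log₁₀(38.0/3.5) = 90.9 − 20.71 = 70.19 dB(A).
Σ 10^(L/10) = 1.818e+07 → L_total = 10·log₁₀(1.818e+07) = 72.60 dB(A).

72.6 dB(A)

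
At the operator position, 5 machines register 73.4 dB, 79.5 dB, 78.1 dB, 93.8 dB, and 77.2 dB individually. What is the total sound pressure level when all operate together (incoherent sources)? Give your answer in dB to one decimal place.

94.2 dB

Incoherent sources combine by intensity addition: L_total = 10·log₁₀(Σ 10^(L_i/10)).
Σ 10^(L/10) = 10^(73.4/10) + 10^(79.5/10) + 10^(78.1/10) + 10^(93.8/10) + 10^(77.2/10) = 2.627e+09.
L_total = 10·log₁₀(2.627e+09) = 94.19 dB.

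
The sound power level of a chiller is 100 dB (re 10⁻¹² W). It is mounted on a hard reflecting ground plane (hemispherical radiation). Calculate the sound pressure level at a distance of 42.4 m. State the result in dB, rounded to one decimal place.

59.5 dB

L_p = L_w − 10·log₁₀(2π·r²) with r = 42.4 m.
2π·r² = 1.13e+04 m², 10·log₁₀ of that is 40.529 dB.
L_p = 100 − 40.529 = 59.47 dB.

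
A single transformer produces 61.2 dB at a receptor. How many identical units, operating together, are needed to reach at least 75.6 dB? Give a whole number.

N identical sources give L₁ + 10·log₁₀ N, so require 10·log₁₀ N ≥ 75.6 − 61.2 = 14.4 dB.
N ≥ 10^(14.4/10) = 27.542, so N = 28.

28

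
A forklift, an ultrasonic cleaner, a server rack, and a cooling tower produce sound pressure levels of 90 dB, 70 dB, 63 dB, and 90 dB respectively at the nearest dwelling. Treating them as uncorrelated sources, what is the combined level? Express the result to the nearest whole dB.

Incoherent sources combine by intensity addition: L_total = 10·log₁₀(Σ 10^(L_i/10)).
Σ 10^(L/10) = 10^(90/10) + 10^(70/10) + 10^(63/10) + 10^(90/10) = 2.012e+09.
L_total = 10·log₁₀(2.012e+09) = 93.04 dB.

93 dB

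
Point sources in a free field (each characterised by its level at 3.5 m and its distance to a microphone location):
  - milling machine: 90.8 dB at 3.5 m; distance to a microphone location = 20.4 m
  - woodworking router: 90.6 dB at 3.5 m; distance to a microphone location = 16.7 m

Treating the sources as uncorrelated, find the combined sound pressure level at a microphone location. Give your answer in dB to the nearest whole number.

Apply inverse-square spreading to bring every level to the receiver, then sum 10^(L/10).
milling machine: 90.8 − 20·log₁₀(20.4/3.5) = 90.8 − 15.31 = 75.49 dB.
woodworking router: 90.6 − 20·log₁₀(16.7/3.5) = 90.6 − 13.57 = 77.03 dB.
Σ 10^(L/10) = 8.582e+07 → L_total = 10·log₁₀(8.582e+07) = 79.34 dB.

79 dB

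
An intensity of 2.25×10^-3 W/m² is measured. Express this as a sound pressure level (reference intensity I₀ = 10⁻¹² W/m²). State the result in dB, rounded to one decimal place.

93.5 dB

Dividing by I₀ shifts the exponent by 12: I/I₀ = 2.25×10^9.
L = 10·(0.3522 + 9) = 93.52 dB.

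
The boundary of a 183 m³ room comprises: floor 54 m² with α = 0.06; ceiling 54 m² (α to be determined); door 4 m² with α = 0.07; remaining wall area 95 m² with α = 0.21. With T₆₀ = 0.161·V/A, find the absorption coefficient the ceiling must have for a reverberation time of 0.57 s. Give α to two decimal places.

0.52

A = 0.161·V/T₆₀ = 0.161·183/0.57 = 51.69 m² sabins.
Absorption from the other surfaces = 54·0.06 + 4·0.07 + 95·0.21 = 23.47 m², so the ceiling must supply 28.22 m² over 54 m².
α = 28.22/54 = 0.523.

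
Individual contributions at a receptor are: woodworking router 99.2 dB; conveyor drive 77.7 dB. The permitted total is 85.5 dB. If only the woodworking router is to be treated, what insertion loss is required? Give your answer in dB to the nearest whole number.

14 dB

Everything except the woodworking router sums to 10^(77.7/10) = 5.888e+07 in linear terms, 77.70 dB.
To meet 85.5 dB overall, the treated woodworking router may contribute at most 10^(85.5/10) − 5.888e+07 = 2.959e+08, i.e. 84.71 dB.
Required insertion loss = 99.2 − 84.71 = 14.49 dB.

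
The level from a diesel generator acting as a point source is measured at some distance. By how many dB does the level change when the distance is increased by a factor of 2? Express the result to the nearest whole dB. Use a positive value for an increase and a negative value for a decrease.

-6 dB

A point source loses 6 dB per doubling of distance; generally ΔL = −20·log₁₀(r₂/r₁).
ΔL = −20·log₁₀(2) = -6.02 dB.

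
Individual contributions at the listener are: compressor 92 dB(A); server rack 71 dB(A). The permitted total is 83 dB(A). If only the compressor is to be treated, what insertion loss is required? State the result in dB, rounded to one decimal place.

Fixed contribution from the other source: Σ 10^(L/10) = 10^(71/10) = 1.259e+07 (71.00 dB(A)).
The limit corresponds to 10^(83/10) = 1.995e+08; subtracting the fixed part leaves 1.869e+08 for the compressor, i.e. 82.72 dB(A).
Required insertion loss = 92 − 82.72 = 9.28 dB.

9.3 dB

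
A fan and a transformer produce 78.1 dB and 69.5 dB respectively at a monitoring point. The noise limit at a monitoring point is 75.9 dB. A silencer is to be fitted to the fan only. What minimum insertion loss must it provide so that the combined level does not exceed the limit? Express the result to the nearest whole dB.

3 dB

Fixed contribution from the other source: Σ 10^(L/10) = 10^(69.5/10) = 8.913e+06 (69.50 dB).
To meet 75.9 dB overall, the treated fan may contribute at most 10^(75.9/10) − 8.913e+06 = 2.999e+07, i.e. 74.77 dB.
So the fan must be reduced from 78.1 to 74.77 dB: IL = 3.33 dB.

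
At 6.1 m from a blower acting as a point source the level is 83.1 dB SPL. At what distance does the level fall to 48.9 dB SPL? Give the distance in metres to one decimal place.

The 34.2 dB drop corresponds to a distance ratio of 10^(34.2/20) for a point source.
r₂ = 6.1·10^((83.1−48.9)/20) = 6.1·10^(34.2/20) = 312.85 m.

312.8 m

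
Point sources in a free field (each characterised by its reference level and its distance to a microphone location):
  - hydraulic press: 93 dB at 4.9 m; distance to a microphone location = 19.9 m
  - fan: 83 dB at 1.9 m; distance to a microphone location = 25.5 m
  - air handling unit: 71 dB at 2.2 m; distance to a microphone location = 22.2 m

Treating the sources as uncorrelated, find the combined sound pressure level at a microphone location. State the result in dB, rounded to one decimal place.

Propagate each source to the receiver with L = L_ref − 20·log₁₀(r/r_ref), then add intensities.
hydraulic press: 93 − 20·log₁₀(19.9/4.9) = 93 − 12.17 = 80.83 dB.
fan: 83 − 20·log₁₀(25.5/1.9) = 83 − 22.56 = 60.44 dB.
air handling unit: 71 − 20·log₁₀(22.2/2.2) = 71 − 20.08 = 50.92 dB.
Σ 10^(L/10) = 1.222e+08 → L_total = 10·log₁₀(1.222e+08) = 80.87 dB.

80.9 dB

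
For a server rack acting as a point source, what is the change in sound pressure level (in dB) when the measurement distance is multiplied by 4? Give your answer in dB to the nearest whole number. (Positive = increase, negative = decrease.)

A point source loses 6 dB per doubling of distance; generally ΔL = −20·log₁₀(r₂/r₁).
ΔL = −20·log₁₀(4) = -12.04 dB.

-12 dB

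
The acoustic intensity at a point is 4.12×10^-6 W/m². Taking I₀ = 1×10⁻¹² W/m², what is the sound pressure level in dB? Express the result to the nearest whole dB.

Dividing by I₀ shifts the exponent by 12: I/I₀ = 4.12×10^6.
L = 10·(0.6149 + 6) = 66.15 dB.

66 dB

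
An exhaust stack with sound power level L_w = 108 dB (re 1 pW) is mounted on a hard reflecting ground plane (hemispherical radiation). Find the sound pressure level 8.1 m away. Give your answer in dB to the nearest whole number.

82 dB

Free-field hemispherical radiation: L_p = L_w − 10·log₁₀(2π·r²), r = 8.1 m.
2π·r² = 412.2 m², 10·log₁₀ of that is 26.151 dB.
L_p = 108 − 26.151 = 81.85 dB.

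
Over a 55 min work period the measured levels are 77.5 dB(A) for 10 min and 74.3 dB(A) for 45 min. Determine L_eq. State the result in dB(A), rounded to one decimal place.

75.1 dB(A)

L_eq = 10·log₁₀[(1/T)·Σ tᵢ·10^(Lᵢ/10)] with T = 55 min.
Σ tᵢ·10^(Lᵢ/10) = 10·10^(77.5/10) + 45·10^(74.3/10) = 1.774e+09.
L_eq = 10·log₁₀(1.774e+09/55) = 75.08 dB(A).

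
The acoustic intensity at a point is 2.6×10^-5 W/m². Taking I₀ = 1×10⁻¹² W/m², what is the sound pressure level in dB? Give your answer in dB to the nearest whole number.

L = 10·log₁₀(I/I₀) = 10·log₁₀(2.6×10^-5/10⁻¹²) = 10·log₁₀(2.6×10^7).
L = 10·(0.4150 + 7) = 74.15 dB.

74 dB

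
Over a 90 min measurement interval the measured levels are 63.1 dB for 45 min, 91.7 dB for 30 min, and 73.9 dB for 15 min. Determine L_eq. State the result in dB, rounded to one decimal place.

87.0 dB

The energy average is taken in the linear domain: L_eq = 10·log₁₀[(Σ tᵢ·10^(Lᵢ/10))/T], T = 90 min.
Σ tᵢ·10^(Lᵢ/10) = 45·10^(63.1/10) + 30·10^(91.7/10) + 15·10^(73.9/10) = 4.483e+10.
L_eq = 10·log₁₀(4.483e+10/90) = 86.97 dB.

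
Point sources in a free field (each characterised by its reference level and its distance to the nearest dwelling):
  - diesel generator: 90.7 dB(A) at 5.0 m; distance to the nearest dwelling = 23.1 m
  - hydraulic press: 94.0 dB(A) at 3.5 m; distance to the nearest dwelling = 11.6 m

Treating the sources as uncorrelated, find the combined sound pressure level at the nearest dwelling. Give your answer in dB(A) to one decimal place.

First find each source's level at the receiver (point-source: −20·log₁₀(r/r_ref)), then combine on an intensity basis.
diesel generator: 90.7 − 20·log₁₀(23.1/5.0) = 90.7 − 13.29 = 77.41 dB(A).
hydraulic press: 94.0 − 20·log₁₀(11.6/3.5) = 94.0 − 10.41 = 83.59 dB(A).
Σ 10^(L/10) = 2.837e+08 → L_total = 10·log₁₀(2.837e+08) = 84.53 dB(A).

84.5 dB(A)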